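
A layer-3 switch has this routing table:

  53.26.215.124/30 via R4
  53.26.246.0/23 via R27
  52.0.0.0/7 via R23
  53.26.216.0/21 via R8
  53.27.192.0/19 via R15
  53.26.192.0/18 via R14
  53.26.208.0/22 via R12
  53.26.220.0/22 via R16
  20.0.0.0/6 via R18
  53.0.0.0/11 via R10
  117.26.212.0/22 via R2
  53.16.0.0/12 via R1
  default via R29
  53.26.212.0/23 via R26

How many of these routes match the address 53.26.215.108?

Prefixes containing 53.26.215.108:
  0.0.0.0/0 (default, matches everything)
  52.0.0.0/7 (52.0.0.0 - 53.255.255.255)
  53.0.0.0/11 (53.0.0.0 - 53.31.255.255)
  53.16.0.0/12 (53.16.0.0 - 53.31.255.255)
  53.26.192.0/18 (53.26.192.0 - 53.26.255.255)
Total matching entries: 5.

5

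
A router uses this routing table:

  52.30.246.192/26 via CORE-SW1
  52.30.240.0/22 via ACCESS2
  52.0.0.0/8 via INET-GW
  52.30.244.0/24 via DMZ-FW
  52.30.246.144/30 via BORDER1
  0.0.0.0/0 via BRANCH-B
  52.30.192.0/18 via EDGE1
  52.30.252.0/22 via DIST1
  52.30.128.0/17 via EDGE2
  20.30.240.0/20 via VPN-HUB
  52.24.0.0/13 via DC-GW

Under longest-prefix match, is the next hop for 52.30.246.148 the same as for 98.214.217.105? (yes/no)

52.30.246.148: longest match 52.30.192.0/18 -> EDGE1
98.214.217.105: longest match 0.0.0.0/0 -> BRANCH-B

no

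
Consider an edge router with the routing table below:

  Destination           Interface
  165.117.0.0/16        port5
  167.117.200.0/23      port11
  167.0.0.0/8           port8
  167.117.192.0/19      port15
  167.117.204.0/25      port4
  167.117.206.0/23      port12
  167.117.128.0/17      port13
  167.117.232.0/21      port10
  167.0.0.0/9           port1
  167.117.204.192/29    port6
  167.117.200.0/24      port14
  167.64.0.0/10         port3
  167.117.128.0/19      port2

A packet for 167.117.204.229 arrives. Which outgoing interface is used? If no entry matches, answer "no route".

port15

Routes whose prefix contains 167.117.204.229:
  167.0.0.0/8 (167.0.0.0 - 167.255.255.255) -> port8
  167.0.0.0/9 (167.0.0.0 - 167.127.255.255) -> port1
  167.64.0.0/10 (167.64.0.0 - 167.127.255.255) -> port3
  167.117.128.0/17 (167.117.128.0 - 167.117.255.255) -> port13
  167.117.192.0/19 (167.117.192.0 - 167.117.223.255) -> port15
More-specific entries that do NOT match:
  167.117.204.192/29 (167.117.204.192 - 167.117.204.199) does not contain 167.117.204.229
  167.117.204.0/25 (167.117.204.0 - 167.117.204.127) does not contain 167.117.204.229
  167.117.200.0/24 (167.117.200.0 - 167.117.200.255) does not contain 167.117.204.229
  167.117.200.0/23 (167.117.200.0 - 167.117.201.255) does not contain 167.117.204.229
  167.117.206.0/23 (167.117.206.0 - 167.117.207.255) does not contain 167.117.204.229
  167.117.232.0/21 (167.117.232.0 - 167.117.239.255) does not contain 167.117.204.229
Longest matching prefix is /19 -> interface port15.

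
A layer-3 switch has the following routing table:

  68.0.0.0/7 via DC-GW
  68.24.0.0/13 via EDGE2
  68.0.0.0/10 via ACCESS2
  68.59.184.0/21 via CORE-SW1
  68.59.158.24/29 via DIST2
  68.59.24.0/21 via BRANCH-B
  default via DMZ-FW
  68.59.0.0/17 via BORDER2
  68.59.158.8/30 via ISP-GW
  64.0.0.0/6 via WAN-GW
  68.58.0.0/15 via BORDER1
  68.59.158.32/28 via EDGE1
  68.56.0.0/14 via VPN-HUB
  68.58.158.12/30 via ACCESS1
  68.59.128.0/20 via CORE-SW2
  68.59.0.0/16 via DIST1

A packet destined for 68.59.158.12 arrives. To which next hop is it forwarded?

Routes whose prefix contains 68.59.158.12:
  0.0.0.0/0 (default, matches everything) -> DMZ-FW
  68.0.0.0/7 (68.0.0.0 - 69.255.255.255) -> DC-GW
  68.0.0.0/10 (68.0.0.0 - 68.63.255.255) -> ACCESS2
  68.56.0.0/14 (68.56.0.0 - 68.59.255.255) -> VPN-HUB
  68.58.0.0/15 (68.58.0.0 - 68.59.255.255) -> BORDER1
  68.59.0.0/16 (68.59.0.0 - 68.59.255.255) -> DIST1
More-specific entries that do NOT match:
  68.59.158.8/30 (68.59.158.8 - 68.59.158.11) does not contain 68.59.158.12
  68.58.158.12/30 (68.58.158.12 - 68.58.158.15) does not contain 68.59.158.12
  68.59.158.24/29 (68.59.158.24 - 68.59.158.31) does not contain 68.59.158.12
  68.59.158.32/28 (68.59.158.32 - 68.59.158.47) does not contain 68.59.158.12
  68.59.184.0/21 (68.59.184.0 - 68.59.191.255) does not contain 68.59.158.12
  68.59.24.0/21 (68.59.24.0 - 68.59.31.255) does not contain 68.59.158.12
  68.59.128.0/20 (68.59.128.0 - 68.59.143.255) does not contain 68.59.158.12
  68.59.0.0/17 (68.59.0.0 - 68.59.127.255) does not contain 68.59.158.12
Longest matching prefix is /16 -> next hop DIST1.

DIST1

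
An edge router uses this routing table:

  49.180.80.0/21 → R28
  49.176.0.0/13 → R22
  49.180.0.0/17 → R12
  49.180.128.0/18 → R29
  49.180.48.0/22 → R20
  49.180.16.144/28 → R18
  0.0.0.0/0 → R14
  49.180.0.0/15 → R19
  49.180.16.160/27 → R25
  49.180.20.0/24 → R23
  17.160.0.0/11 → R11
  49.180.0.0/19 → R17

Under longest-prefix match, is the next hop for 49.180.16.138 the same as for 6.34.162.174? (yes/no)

no

49.180.16.138: longest match 49.180.0.0/19 -> R17
6.34.162.174: longest match 0.0.0.0/0 -> R14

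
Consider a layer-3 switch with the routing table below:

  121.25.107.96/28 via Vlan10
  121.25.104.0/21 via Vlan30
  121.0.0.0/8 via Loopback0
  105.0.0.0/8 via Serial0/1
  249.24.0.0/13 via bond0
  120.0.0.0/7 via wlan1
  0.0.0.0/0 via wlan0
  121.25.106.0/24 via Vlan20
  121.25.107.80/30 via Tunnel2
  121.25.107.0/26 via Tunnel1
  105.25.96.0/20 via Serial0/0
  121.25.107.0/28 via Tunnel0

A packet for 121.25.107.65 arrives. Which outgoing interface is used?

Routes whose prefix contains 121.25.107.65:
  0.0.0.0/0 (default, matches everything) -> wlan0
  120.0.0.0/7 (120.0.0.0 - 121.255.255.255) -> wlan1
  121.0.0.0/8 (121.0.0.0 - 121.255.255.255) -> Loopback0
  121.25.104.0/21 (121.25.104.0 - 121.25.111.255) -> Vlan30
More-specific entries that do NOT match:
  121.25.107.80/30 (121.25.107.80 - 121.25.107.83) does not contain 121.25.107.65
  121.25.107.96/28 (121.25.107.96 - 121.25.107.111) does not contain 121.25.107.65
  121.25.107.0/28 (121.25.107.0 - 121.25.107.15) does not contain 121.25.107.65
  121.25.107.0/26 (121.25.107.0 - 121.25.107.63) does not contain 121.25.107.65
  121.25.106.0/24 (121.25.106.0 - 121.25.106.255) does not contain 121.25.107.65
Longest matching prefix is /21 -> interface Vlan30.

Vlan30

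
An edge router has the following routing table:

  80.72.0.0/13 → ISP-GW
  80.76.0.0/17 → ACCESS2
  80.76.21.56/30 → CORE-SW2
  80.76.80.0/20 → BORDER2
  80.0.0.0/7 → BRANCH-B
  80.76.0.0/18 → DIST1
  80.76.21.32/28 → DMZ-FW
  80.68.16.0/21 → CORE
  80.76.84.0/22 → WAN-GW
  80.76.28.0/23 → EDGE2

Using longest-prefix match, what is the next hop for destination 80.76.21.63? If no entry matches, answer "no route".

Routes whose prefix contains 80.76.21.63:
  80.0.0.0/7 (80.0.0.0 - 81.255.255.255) -> BRANCH-B
  80.72.0.0/13 (80.72.0.0 - 80.79.255.255) -> ISP-GW
  80.76.0.0/17 (80.76.0.0 - 80.76.127.255) -> ACCESS2
  80.76.0.0/18 (80.76.0.0 - 80.76.63.255) -> DIST1
More-specific entries that do NOT match:
  80.76.21.56/30 (80.76.21.56 - 80.76.21.59) does not contain 80.76.21.63
  80.76.21.32/28 (80.76.21.32 - 80.76.21.47) does not contain 80.76.21.63
  80.76.28.0/23 (80.76.28.0 - 80.76.29.255) does not contain 80.76.21.63
  80.76.84.0/22 (80.76.84.0 - 80.76.87.255) does not contain 80.76.21.63
  80.68.16.0/21 (80.68.16.0 - 80.68.23.255) does not contain 80.76.21.63
  80.76.80.0/20 (80.76.80.0 - 80.76.95.255) does not contain 80.76.21.63
Longest matching prefix is /18 -> next hop DIST1.

DIST1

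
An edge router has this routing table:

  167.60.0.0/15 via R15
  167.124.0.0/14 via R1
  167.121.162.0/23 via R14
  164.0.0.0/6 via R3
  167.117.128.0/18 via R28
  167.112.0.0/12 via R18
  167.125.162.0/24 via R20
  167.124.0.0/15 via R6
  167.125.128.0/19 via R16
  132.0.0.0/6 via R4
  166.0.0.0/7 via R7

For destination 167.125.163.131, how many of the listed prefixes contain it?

Prefixes containing 167.125.163.131:
  164.0.0.0/6 (164.0.0.0 - 167.255.255.255)
  166.0.0.0/7 (166.0.0.0 - 167.255.255.255)
  167.112.0.0/12 (167.112.0.0 - 167.127.255.255)
  167.124.0.0/14 (167.124.0.0 - 167.127.255.255)
  167.124.0.0/15 (167.124.0.0 - 167.125.255.255)
Total matching entries: 5.

5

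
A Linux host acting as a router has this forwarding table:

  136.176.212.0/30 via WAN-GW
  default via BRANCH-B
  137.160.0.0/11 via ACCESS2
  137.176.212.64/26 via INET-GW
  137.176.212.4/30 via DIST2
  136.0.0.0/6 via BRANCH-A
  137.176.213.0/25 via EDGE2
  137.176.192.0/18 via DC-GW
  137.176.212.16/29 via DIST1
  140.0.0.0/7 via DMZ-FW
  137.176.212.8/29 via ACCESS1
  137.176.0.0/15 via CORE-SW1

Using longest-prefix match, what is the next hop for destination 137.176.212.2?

Routes whose prefix contains 137.176.212.2:
  0.0.0.0/0 (default, matches everything) -> BRANCH-B
  136.0.0.0/6 (136.0.0.0 - 139.255.255.255) -> BRANCH-A
  137.160.0.0/11 (137.160.0.0 - 137.191.255.255) -> ACCESS2
  137.176.0.0/15 (137.176.0.0 - 137.177.255.255) -> CORE-SW1
  137.176.192.0/18 (137.176.192.0 - 137.176.255.255) -> DC-GW
More-specific entries that do NOT match:
  136.176.212.0/30 (136.176.212.0 - 136.176.212.3) does not contain 137.176.212.2
  137.176.212.4/30 (137.176.212.4 - 137.176.212.7) does not contain 137.176.212.2
  137.176.212.16/29 (137.176.212.16 - 137.176.212.23) does not contain 137.176.212.2
  137.176.212.8/29 (137.176.212.8 - 137.176.212.15) does not contain 137.176.212.2
  137.176.212.64/26 (137.176.212.64 - 137.176.212.127) does not contain 137.176.212.2
  137.176.213.0/25 (137.176.213.0 - 137.176.213.127) does not contain 137.176.212.2
Longest matching prefix is /18 -> next hop DC-GW.

DC-GW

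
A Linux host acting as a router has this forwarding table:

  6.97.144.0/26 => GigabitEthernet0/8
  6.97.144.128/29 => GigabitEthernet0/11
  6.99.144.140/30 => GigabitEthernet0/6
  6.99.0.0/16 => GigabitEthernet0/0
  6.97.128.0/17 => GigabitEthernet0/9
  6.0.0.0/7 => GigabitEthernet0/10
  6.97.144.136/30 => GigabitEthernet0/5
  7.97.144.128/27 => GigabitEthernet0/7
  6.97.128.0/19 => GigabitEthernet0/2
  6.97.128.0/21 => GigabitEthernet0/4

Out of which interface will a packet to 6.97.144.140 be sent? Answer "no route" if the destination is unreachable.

Routes whose prefix contains 6.97.144.140:
  6.0.0.0/7 (6.0.0.0 - 7.255.255.255) -> GigabitEthernet0/10
  6.97.128.0/17 (6.97.128.0 - 6.97.255.255) -> GigabitEthernet0/9
  6.97.128.0/19 (6.97.128.0 - 6.97.159.255) -> GigabitEthernet0/2
More-specific entries that do NOT match:
  6.99.144.140/30 (6.99.144.140 - 6.99.144.143) does not contain 6.97.144.140
  6.97.144.136/30 (6.97.144.136 - 6.97.144.139) does not contain 6.97.144.140
  6.97.144.128/29 (6.97.144.128 - 6.97.144.135) does not contain 6.97.144.140
  7.97.144.128/27 (7.97.144.128 - 7.97.144.159) does not contain 6.97.144.140
  6.97.144.0/26 (6.97.144.0 - 6.97.144.63) does not contain 6.97.144.140
  6.97.128.0/21 (6.97.128.0 - 6.97.135.255) does not contain 6.97.144.140
Longest matching prefix is /19 -> interface GigabitEthernet0/2.

GigabitEthernet0/2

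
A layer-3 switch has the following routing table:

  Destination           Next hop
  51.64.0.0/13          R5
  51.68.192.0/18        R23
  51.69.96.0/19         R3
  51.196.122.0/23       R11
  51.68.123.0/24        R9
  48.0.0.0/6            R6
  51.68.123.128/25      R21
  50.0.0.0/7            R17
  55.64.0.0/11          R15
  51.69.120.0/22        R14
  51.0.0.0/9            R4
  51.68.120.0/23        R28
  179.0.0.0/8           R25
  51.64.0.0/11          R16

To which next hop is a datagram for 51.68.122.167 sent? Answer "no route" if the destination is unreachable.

R5

Routes whose prefix contains 51.68.122.167:
  48.0.0.0/6 (48.0.0.0 - 51.255.255.255) -> R6
  50.0.0.0/7 (50.0.0.0 - 51.255.255.255) -> R17
  51.0.0.0/9 (51.0.0.0 - 51.127.255.255) -> R4
  51.64.0.0/11 (51.64.0.0 - 51.95.255.255) -> R16
  51.64.0.0/13 (51.64.0.0 - 51.71.255.255) -> R5
More-specific entries that do NOT match:
  51.68.123.128/25 (51.68.123.128 - 51.68.123.255) does not contain 51.68.122.167
  51.68.123.0/24 (51.68.123.0 - 51.68.123.255) does not contain 51.68.122.167
  51.196.122.0/23 (51.196.122.0 - 51.196.123.255) does not contain 51.68.122.167
  51.68.120.0/23 (51.68.120.0 - 51.68.121.255) does not contain 51.68.122.167
  51.69.120.0/22 (51.69.120.0 - 51.69.123.255) does not contain 51.68.122.167
  51.69.96.0/19 (51.69.96.0 - 51.69.127.255) does not contain 51.68.122.167
  51.68.192.0/18 (51.68.192.0 - 51.68.255.255) does not contain 51.68.122.167
Longest matching prefix is /13 -> next hop R5.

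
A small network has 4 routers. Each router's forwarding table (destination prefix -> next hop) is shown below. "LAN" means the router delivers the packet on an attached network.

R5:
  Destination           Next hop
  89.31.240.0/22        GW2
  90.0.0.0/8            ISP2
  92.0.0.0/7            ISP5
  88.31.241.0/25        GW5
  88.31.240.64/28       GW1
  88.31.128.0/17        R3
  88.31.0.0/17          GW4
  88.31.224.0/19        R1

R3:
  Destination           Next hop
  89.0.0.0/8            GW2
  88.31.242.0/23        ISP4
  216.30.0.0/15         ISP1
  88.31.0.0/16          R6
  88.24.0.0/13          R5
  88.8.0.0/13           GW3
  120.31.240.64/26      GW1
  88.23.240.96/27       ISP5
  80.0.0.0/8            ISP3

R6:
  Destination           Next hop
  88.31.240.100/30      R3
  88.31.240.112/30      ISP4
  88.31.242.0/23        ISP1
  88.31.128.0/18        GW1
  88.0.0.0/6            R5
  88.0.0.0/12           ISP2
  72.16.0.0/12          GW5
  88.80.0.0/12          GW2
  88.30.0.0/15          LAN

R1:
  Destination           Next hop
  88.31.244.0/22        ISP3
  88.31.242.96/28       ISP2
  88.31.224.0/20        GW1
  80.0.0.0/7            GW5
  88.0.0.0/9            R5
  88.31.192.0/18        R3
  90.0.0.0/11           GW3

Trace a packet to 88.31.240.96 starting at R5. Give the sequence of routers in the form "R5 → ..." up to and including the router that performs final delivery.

At R5: longest match for 88.31.240.96 is 88.31.224.0/19 -> R1
At R1: longest match for 88.31.240.96 is 88.31.192.0/18 -> R3
At R3: longest match for 88.31.240.96 is 88.31.0.0/16 -> R6
At R6: longest match for 88.31.240.96 is 88.30.0.0/15 -> LAN

R5 → R1 → R3 → R6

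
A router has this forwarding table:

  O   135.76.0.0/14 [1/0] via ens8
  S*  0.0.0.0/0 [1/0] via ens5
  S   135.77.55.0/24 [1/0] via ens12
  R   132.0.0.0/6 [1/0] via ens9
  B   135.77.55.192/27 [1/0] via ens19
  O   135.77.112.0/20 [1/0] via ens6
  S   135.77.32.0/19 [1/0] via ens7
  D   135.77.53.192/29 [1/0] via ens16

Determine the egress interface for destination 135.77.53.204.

Routes whose prefix contains 135.77.53.204:
  0.0.0.0/0 (default, matches everything) -> ens5
  132.0.0.0/6 (132.0.0.0 - 135.255.255.255) -> ens9
  135.76.0.0/14 (135.76.0.0 - 135.79.255.255) -> ens8
  135.77.32.0/19 (135.77.32.0 - 135.77.63.255) -> ens7
More-specific entries that do NOT match:
  135.77.53.192/29 (135.77.53.192 - 135.77.53.199) does not contain 135.77.53.204
  135.77.55.192/27 (135.77.55.192 - 135.77.55.223) does not contain 135.77.53.204
  135.77.55.0/24 (135.77.55.0 - 135.77.55.255) does not contain 135.77.53.204
  135.77.112.0/20 (135.77.112.0 - 135.77.127.255) does not contain 135.77.53.204
Longest matching prefix is /19 -> interface ens7.

ens7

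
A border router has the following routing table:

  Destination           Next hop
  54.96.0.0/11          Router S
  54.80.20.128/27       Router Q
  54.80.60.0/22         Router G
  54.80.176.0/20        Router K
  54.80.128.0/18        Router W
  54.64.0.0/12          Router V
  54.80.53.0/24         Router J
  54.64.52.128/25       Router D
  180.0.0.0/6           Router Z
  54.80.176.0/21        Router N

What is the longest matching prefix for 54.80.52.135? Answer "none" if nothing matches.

none

54.80.52.135 is outside every listed prefix and there is no default route.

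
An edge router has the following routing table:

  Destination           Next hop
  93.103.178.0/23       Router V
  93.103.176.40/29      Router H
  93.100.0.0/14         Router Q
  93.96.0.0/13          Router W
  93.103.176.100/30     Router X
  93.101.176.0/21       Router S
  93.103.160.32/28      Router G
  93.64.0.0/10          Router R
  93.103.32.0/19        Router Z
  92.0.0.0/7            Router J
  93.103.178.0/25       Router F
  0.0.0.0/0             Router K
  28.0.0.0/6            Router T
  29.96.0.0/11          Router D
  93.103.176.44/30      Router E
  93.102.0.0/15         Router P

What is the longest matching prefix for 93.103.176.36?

93.102.0.0/15

Entries matching 93.103.176.36:
  0.0.0.0/0 (default, matches everything)
  92.0.0.0/7 (92.0.0.0 - 93.255.255.255)
  93.64.0.0/10 (93.64.0.0 - 93.127.255.255)
  93.96.0.0/13 (93.96.0.0 - 93.103.255.255)
  93.100.0.0/14 (93.100.0.0 - 93.103.255.255)
  93.102.0.0/15 (93.102.0.0 - 93.103.255.255)
Most specific is 93.102.0.0/15.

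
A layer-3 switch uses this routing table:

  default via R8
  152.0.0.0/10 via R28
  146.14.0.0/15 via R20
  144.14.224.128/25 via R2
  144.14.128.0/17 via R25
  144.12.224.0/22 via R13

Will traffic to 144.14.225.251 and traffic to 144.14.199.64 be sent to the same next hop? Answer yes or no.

yes

144.14.225.251: longest match 144.14.128.0/17 -> R25
144.14.199.64: longest match 144.14.128.0/17 -> R25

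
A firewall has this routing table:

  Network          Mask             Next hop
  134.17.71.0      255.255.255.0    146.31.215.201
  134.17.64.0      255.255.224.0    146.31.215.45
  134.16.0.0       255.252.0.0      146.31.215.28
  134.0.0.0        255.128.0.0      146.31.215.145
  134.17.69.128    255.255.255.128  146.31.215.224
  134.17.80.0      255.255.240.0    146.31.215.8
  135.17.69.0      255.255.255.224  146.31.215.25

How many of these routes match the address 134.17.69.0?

Prefixes containing 134.17.69.0:
  134.0.0.0/9 (134.0.0.0 - 134.127.255.255)
  134.16.0.0/14 (134.16.0.0 - 134.19.255.255)
  134.17.64.0/19 (134.17.64.0 - 134.17.95.255)
Total matching entries: 3.

3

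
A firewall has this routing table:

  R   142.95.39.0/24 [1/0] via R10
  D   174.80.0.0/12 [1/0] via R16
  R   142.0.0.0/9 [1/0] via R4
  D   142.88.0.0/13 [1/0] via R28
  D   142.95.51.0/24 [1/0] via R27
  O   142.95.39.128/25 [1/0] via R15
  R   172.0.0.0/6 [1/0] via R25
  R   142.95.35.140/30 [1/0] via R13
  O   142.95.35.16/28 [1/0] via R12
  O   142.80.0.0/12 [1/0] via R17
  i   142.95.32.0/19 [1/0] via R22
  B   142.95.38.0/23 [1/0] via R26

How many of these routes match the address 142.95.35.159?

Prefixes containing 142.95.35.159:
  142.0.0.0/9 (142.0.0.0 - 142.127.255.255)
  142.80.0.0/12 (142.80.0.0 - 142.95.255.255)
  142.88.0.0/13 (142.88.0.0 - 142.95.255.255)
  142.95.32.0/19 (142.95.32.0 - 142.95.63.255)
Total matching entries: 4.

4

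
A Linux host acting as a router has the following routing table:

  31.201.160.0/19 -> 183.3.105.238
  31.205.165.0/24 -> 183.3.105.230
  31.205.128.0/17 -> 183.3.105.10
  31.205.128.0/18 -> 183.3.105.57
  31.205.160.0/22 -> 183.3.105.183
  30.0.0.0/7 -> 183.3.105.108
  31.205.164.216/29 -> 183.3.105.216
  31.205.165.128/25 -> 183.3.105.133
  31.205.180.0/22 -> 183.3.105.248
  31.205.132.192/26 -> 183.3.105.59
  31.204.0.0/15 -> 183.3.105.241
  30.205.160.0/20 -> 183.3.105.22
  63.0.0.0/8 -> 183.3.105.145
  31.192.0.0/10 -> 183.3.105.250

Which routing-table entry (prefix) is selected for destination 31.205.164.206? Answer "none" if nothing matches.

31.205.128.0/18

Entries matching 31.205.164.206:
  30.0.0.0/7 (30.0.0.0 - 31.255.255.255)
  31.192.0.0/10 (31.192.0.0 - 31.255.255.255)
  31.204.0.0/15 (31.204.0.0 - 31.205.255.255)
  31.205.128.0/17 (31.205.128.0 - 31.205.255.255)
  31.205.128.0/18 (31.205.128.0 - 31.205.191.255)
Most specific is 31.205.128.0/18.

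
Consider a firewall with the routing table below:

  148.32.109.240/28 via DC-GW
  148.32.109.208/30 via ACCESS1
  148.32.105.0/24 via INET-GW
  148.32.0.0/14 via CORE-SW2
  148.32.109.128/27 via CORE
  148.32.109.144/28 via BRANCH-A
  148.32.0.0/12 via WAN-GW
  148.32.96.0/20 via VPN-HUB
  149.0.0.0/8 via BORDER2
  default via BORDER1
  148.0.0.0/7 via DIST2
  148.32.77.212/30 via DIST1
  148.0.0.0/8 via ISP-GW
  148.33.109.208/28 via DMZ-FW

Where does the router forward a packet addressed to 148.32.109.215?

Routes whose prefix contains 148.32.109.215:
  0.0.0.0/0 (default, matches everything) -> BORDER1
  148.0.0.0/7 (148.0.0.0 - 149.255.255.255) -> DIST2
  148.0.0.0/8 (148.0.0.0 - 148.255.255.255) -> ISP-GW
  148.32.0.0/12 (148.32.0.0 - 148.47.255.255) -> WAN-GW
  148.32.0.0/14 (148.32.0.0 - 148.35.255.255) -> CORE-SW2
  148.32.96.0/20 (148.32.96.0 - 148.32.111.255) -> VPN-HUB
More-specific entries that do NOT match:
  148.32.109.208/30 (148.32.109.208 - 148.32.109.211) does not contain 148.32.109.215
  148.32.77.212/30 (148.32.77.212 - 148.32.77.215) does not contain 148.32.109.215
  148.32.109.240/28 (148.32.109.240 - 148.32.109.255) does not contain 148.32.109.215
  148.32.109.144/28 (148.32.109.144 - 148.32.109.159) does not contain 148.32.109.215
  148.33.109.208/28 (148.33.109.208 - 148.33.109.223) does not contain 148.32.109.215
  148.32.109.128/27 (148.32.109.128 - 148.32.109.159) does not contain 148.32.109.215
  148.32.105.0/24 (148.32.105.0 - 148.32.105.255) does not contain 148.32.109.215
Longest matching prefix is /20 -> next hop VPN-HUB.

VPN-HUB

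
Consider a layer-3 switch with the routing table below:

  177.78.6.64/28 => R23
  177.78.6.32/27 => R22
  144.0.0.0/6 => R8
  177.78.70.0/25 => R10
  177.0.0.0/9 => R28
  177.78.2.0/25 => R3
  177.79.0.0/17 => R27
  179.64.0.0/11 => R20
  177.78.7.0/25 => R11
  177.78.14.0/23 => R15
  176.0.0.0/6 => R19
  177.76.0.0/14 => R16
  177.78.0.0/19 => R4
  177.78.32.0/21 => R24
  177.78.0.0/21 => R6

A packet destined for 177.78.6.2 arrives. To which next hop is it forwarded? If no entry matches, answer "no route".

Routes whose prefix contains 177.78.6.2:
  176.0.0.0/6 (176.0.0.0 - 179.255.255.255) -> R19
  177.0.0.0/9 (177.0.0.0 - 177.127.255.255) -> R28
  177.76.0.0/14 (177.76.0.0 - 177.79.255.255) -> R16
  177.78.0.0/19 (177.78.0.0 - 177.78.31.255) -> R4
  177.78.0.0/21 (177.78.0.0 - 177.78.7.255) -> R6
More-specific entries that do NOT match:
  177.78.6.64/28 (177.78.6.64 - 177.78.6.79) does not contain 177.78.6.2
  177.78.6.32/27 (177.78.6.32 - 177.78.6.63) does not contain 177.78.6.2
  177.78.70.0/25 (177.78.70.0 - 177.78.70.127) does not contain 177.78.6.2
  177.78.2.0/25 (177.78.2.0 - 177.78.2.127) does not contain 177.78.6.2
  177.78.7.0/25 (177.78.7.0 - 177.78.7.127) does not contain 177.78.6.2
  177.78.14.0/23 (177.78.14.0 - 177.78.15.255) does not contain 177.78.6.2
Longest matching prefix is /21 -> next hop R6.

R6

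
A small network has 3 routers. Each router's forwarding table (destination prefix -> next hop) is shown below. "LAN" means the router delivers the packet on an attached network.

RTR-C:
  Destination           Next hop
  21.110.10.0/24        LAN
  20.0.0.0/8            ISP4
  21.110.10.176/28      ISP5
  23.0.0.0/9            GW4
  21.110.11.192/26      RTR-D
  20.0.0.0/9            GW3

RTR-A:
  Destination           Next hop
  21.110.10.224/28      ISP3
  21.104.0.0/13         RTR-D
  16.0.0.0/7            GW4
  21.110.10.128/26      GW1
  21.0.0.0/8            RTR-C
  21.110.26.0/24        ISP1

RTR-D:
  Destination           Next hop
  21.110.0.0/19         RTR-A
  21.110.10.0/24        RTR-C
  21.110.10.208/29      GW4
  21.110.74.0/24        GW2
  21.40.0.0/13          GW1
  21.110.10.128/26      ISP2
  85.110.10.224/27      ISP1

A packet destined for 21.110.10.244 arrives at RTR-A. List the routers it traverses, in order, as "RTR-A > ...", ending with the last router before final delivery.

At RTR-A: longest match for 21.110.10.244 is 21.104.0.0/13 -> RTR-D
At RTR-D: longest match for 21.110.10.244 is 21.110.10.0/24 -> RTR-C
At RTR-C: longest match for 21.110.10.244 is 21.110.10.0/24 -> LAN

RTR-A > RTR-D > RTR-C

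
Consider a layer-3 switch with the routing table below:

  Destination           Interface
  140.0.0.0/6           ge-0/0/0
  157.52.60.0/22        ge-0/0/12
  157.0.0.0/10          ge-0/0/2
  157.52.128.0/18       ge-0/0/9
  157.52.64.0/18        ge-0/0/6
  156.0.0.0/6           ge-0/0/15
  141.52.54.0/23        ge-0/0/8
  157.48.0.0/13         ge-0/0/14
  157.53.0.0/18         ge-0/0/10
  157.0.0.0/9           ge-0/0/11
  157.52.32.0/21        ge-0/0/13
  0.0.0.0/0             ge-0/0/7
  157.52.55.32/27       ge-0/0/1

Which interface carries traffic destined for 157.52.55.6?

ge-0/0/14

Routes whose prefix contains 157.52.55.6:
  0.0.0.0/0 (default, matches everything) -> ge-0/0/7
  156.0.0.0/6 (156.0.0.0 - 159.255.255.255) -> ge-0/0/15
  157.0.0.0/9 (157.0.0.0 - 157.127.255.255) -> ge-0/0/11
  157.0.0.0/10 (157.0.0.0 - 157.63.255.255) -> ge-0/0/2
  157.48.0.0/13 (157.48.0.0 - 157.55.255.255) -> ge-0/0/14
More-specific entries that do NOT match:
  157.52.55.32/27 (157.52.55.32 - 157.52.55.63) does not contain 157.52.55.6
  141.52.54.0/23 (141.52.54.0 - 141.52.55.255) does not contain 157.52.55.6
  157.52.60.0/22 (157.52.60.0 - 157.52.63.255) does not contain 157.52.55.6
  157.52.32.0/21 (157.52.32.0 - 157.52.39.255) does not contain 157.52.55.6
  157.52.128.0/18 (157.52.128.0 - 157.52.191.255) does not contain 157.52.55.6
  157.52.64.0/18 (157.52.64.0 - 157.52.127.255) does not contain 157.52.55.6
  157.53.0.0/18 (157.53.0.0 - 157.53.63.255) does not contain 157.52.55.6
Longest matching prefix is /13 -> interface ge-0/0/14.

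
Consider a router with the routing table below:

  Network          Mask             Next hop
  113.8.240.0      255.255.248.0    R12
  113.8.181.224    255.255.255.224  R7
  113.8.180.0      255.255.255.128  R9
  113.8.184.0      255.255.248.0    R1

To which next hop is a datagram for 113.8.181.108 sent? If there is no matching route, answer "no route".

no route

No entry's prefix contains 113.8.181.108; there is no default route.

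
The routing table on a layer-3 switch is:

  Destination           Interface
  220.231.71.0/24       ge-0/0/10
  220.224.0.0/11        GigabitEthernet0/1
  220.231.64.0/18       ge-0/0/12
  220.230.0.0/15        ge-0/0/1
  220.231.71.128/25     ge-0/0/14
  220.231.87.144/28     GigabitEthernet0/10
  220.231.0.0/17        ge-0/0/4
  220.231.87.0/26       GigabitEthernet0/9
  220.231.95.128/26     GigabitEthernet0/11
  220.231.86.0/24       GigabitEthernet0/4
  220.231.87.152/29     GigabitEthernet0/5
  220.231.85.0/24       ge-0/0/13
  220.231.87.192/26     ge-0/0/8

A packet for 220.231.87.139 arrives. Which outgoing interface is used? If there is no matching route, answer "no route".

Routes whose prefix contains 220.231.87.139:
  220.224.0.0/11 (220.224.0.0 - 220.255.255.255) -> GigabitEthernet0/1
  220.230.0.0/15 (220.230.0.0 - 220.231.255.255) -> ge-0/0/1
  220.231.0.0/17 (220.231.0.0 - 220.231.127.255) -> ge-0/0/4
  220.231.64.0/18 (220.231.64.0 - 220.231.127.255) -> ge-0/0/12
More-specific entries that do NOT match:
  220.231.87.152/29 (220.231.87.152 - 220.231.87.159) does not contain 220.231.87.139
  220.231.87.144/28 (220.231.87.144 - 220.231.87.159) does not contain 220.231.87.139
  220.231.87.0/26 (220.231.87.0 - 220.231.87.63) does not contain 220.231.87.139
  220.231.95.128/26 (220.231.95.128 - 220.231.95.191) does not contain 220.231.87.139
  220.231.87.192/26 (220.231.87.192 - 220.231.87.255) does not contain 220.231.87.139
  220.231.71.128/25 (220.231.71.128 - 220.231.71.255) does not contain 220.231.87.139
  220.231.71.0/24 (220.231.71.0 - 220.231.71.255) does not contain 220.231.87.139
  220.231.86.0/24 (220.231.86.0 - 220.231.86.255) does not contain 220.231.87.139
  220.231.85.0/24 (220.231.85.0 - 220.231.85.255) does not contain 220.231.87.139
Longest matching prefix is /18 -> interface ge-0/0/12.

ge-0/0/12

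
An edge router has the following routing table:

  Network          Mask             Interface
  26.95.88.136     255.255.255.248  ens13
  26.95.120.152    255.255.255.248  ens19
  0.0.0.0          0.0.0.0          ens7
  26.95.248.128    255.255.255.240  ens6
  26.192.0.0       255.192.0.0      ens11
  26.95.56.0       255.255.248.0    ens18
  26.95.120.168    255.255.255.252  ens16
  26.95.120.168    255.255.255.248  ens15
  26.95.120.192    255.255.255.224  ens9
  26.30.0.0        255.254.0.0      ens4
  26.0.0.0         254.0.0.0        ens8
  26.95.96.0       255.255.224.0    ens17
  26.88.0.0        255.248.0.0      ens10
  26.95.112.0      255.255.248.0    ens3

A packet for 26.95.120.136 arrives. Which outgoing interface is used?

ens17

Routes whose prefix contains 26.95.120.136:
  0.0.0.0/0 (default, matches everything) -> ens7
  26.0.0.0/7 (26.0.0.0 - 27.255.255.255) -> ens8
  26.88.0.0/13 (26.88.0.0 - 26.95.255.255) -> ens10
  26.95.96.0/19 (26.95.96.0 - 26.95.127.255) -> ens17
More-specific entries that do NOT match:
  26.95.120.168/30 (26.95.120.168 - 26.95.120.171) does not contain 26.95.120.136
  26.95.88.136/29 (26.95.88.136 - 26.95.88.143) does not contain 26.95.120.136
  26.95.120.152/29 (26.95.120.152 - 26.95.120.159) does not contain 26.95.120.136
  26.95.120.168/29 (26.95.120.168 - 26.95.120.175) does not contain 26.95.120.136
  26.95.248.128/28 (26.95.248.128 - 26.95.248.143) does not contain 26.95.120.136
  26.95.120.192/27 (26.95.120.192 - 26.95.120.223) does not contain 26.95.120.136
  26.95.56.0/21 (26.95.56.0 - 26.95.63.255) does not contain 26.95.120.136
  26.95.112.0/21 (26.95.112.0 - 26.95.119.255) does not contain 26.95.120.136
Longest matching prefix is /19 -> interface ens17.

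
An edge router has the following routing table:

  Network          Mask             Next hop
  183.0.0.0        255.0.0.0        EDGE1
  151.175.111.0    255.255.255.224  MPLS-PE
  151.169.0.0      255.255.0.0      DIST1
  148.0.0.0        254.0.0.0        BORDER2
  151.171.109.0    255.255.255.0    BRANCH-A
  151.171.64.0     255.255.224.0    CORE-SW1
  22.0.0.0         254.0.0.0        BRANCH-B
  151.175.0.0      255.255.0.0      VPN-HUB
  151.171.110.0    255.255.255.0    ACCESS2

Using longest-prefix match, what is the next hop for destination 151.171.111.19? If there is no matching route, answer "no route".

No entry's prefix contains 151.171.111.19; there is no default route.

no route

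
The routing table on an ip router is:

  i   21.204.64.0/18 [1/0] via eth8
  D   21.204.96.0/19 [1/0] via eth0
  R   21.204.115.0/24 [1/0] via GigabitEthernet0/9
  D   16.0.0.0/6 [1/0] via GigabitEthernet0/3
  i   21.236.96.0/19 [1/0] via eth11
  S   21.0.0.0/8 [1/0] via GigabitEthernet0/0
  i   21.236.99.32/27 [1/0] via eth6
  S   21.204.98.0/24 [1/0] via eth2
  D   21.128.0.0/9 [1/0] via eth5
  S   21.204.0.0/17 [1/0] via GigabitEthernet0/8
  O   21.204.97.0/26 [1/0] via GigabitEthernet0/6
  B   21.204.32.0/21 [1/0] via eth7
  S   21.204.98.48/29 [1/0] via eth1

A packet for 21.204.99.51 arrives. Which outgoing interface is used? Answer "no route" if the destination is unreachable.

eth0

Routes whose prefix contains 21.204.99.51:
  21.0.0.0/8 (21.0.0.0 - 21.255.255.255) -> GigabitEthernet0/0
  21.128.0.0/9 (21.128.0.0 - 21.255.255.255) -> eth5
  21.204.0.0/17 (21.204.0.0 - 21.204.127.255) -> GigabitEthernet0/8
  21.204.64.0/18 (21.204.64.0 - 21.204.127.255) -> eth8
  21.204.96.0/19 (21.204.96.0 - 21.204.127.255) -> eth0
More-specific entries that do NOT match:
  21.204.98.48/29 (21.204.98.48 - 21.204.98.55) does not contain 21.204.99.51
  21.236.99.32/27 (21.236.99.32 - 21.236.99.63) does not contain 21.204.99.51
  21.204.97.0/26 (21.204.97.0 - 21.204.97.63) does not contain 21.204.99.51
  21.204.115.0/24 (21.204.115.0 - 21.204.115.255) does not contain 21.204.99.51
  21.204.98.0/24 (21.204.98.0 - 21.204.98.255) does not contain 21.204.99.51
  21.204.32.0/21 (21.204.32.0 - 21.204.39.255) does not contain 21.204.99.51
Longest matching prefix is /19 -> interface eth0.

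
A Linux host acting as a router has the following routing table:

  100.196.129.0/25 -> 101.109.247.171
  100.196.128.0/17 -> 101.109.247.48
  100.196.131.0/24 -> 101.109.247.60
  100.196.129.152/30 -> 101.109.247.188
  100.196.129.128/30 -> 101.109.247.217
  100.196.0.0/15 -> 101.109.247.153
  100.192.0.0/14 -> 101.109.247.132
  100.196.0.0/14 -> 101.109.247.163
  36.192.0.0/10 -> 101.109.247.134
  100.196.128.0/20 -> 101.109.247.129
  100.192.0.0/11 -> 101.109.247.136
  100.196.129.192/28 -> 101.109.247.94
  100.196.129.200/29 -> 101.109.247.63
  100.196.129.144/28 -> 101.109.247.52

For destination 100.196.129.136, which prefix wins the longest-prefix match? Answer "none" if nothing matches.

Entries matching 100.196.129.136:
  100.192.0.0/11 (100.192.0.0 - 100.223.255.255)
  100.196.0.0/14 (100.196.0.0 - 100.199.255.255)
  100.196.0.0/15 (100.196.0.0 - 100.197.255.255)
  100.196.128.0/17 (100.196.128.0 - 100.196.255.255)
  100.196.128.0/20 (100.196.128.0 - 100.196.143.255)
Most specific is 100.196.128.0/20.

100.196.128.0/20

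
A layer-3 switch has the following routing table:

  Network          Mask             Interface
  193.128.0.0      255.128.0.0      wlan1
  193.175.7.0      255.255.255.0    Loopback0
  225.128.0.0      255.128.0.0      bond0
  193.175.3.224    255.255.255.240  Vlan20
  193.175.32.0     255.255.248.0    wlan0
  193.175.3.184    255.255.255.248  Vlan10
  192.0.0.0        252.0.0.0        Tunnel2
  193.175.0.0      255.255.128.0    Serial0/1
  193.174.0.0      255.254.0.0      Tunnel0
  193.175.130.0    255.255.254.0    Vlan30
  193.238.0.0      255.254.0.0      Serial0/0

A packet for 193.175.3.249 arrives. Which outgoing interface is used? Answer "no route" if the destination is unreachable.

Serial0/1

Routes whose prefix contains 193.175.3.249:
  192.0.0.0/6 (192.0.0.0 - 195.255.255.255) -> Tunnel2
  193.128.0.0/9 (193.128.0.0 - 193.255.255.255) -> wlan1
  193.174.0.0/15 (193.174.0.0 - 193.175.255.255) -> Tunnel0
  193.175.0.0/17 (193.175.0.0 - 193.175.127.255) -> Serial0/1
More-specific entries that do NOT match:
  193.175.3.184/29 (193.175.3.184 - 193.175.3.191) does not contain 193.175.3.249
  193.175.3.224/28 (193.175.3.224 - 193.175.3.239) does not contain 193.175.3.249
  193.175.7.0/24 (193.175.7.0 - 193.175.7.255) does not contain 193.175.3.249
  193.175.130.0/23 (193.175.130.0 - 193.175.131.255) does not contain 193.175.3.249
  193.175.32.0/21 (193.175.32.0 - 193.175.39.255) does not contain 193.175.3.249
Longest matching prefix is /17 -> interface Serial0/1.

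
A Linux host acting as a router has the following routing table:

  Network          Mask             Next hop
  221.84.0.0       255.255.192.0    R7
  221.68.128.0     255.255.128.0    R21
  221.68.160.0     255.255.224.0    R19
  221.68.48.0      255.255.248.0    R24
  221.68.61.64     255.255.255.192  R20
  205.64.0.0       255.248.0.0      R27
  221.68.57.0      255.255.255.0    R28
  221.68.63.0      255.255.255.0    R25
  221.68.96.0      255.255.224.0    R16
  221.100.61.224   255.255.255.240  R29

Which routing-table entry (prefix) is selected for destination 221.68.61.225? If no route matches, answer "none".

221.68.61.225 is outside every listed prefix and there is no default route.

none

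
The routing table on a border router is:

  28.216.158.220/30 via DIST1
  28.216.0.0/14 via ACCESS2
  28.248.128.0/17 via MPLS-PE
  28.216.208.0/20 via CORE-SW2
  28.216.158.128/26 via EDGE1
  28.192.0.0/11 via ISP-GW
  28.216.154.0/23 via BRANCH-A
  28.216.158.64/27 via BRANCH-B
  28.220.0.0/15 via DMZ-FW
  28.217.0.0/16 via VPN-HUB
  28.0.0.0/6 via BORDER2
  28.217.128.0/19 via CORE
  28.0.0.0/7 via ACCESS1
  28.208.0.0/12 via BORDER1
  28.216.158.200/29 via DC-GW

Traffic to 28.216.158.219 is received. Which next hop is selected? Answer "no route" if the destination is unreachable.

Routes whose prefix contains 28.216.158.219:
  28.0.0.0/6 (28.0.0.0 - 31.255.255.255) -> BORDER2
  28.0.0.0/7 (28.0.0.0 - 29.255.255.255) -> ACCESS1
  28.192.0.0/11 (28.192.0.0 - 28.223.255.255) -> ISP-GW
  28.208.0.0/12 (28.208.0.0 - 28.223.255.255) -> BORDER1
  28.216.0.0/14 (28.216.0.0 - 28.219.255.255) -> ACCESS2
More-specific entries that do NOT match:
  28.216.158.220/30 (28.216.158.220 - 28.216.158.223) does not contain 28.216.158.219
  28.216.158.200/29 (28.216.158.200 - 28.216.158.207) does not contain 28.216.158.219
  28.216.158.64/27 (28.216.158.64 - 28.216.158.95) does not contain 28.216.158.219
  28.216.158.128/26 (28.216.158.128 - 28.216.158.191) does not contain 28.216.158.219
  28.216.154.0/23 (28.216.154.0 - 28.216.155.255) does not contain 28.216.158.219
  28.216.208.0/20 (28.216.208.0 - 28.216.223.255) does not contain 28.216.158.219
  28.217.128.0/19 (28.217.128.0 - 28.217.159.255) does not contain 28.216.158.219
  28.248.128.0/17 (28.248.128.0 - 28.248.255.255) does not contain 28.216.158.219
  28.217.0.0/16 (28.217.0.0 - 28.217.255.255) does not contain 28.216.158.219
  28.220.0.0/15 (28.220.0.0 - 28.221.255.255) does not contain 28.216.158.219
Longest matching prefix is /14 -> next hop ACCESS2.

ACCESS2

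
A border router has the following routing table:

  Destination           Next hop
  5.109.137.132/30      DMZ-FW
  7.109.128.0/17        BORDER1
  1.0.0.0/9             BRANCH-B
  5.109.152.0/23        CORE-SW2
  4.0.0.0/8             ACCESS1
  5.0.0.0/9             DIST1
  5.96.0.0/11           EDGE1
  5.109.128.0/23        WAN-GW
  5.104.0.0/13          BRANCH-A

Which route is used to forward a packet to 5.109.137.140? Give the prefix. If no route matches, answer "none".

5.104.0.0/13

Entries matching 5.109.137.140:
  5.0.0.0/9 (5.0.0.0 - 5.127.255.255)
  5.96.0.0/11 (5.96.0.0 - 5.127.255.255)
  5.104.0.0/13 (5.104.0.0 - 5.111.255.255)
Most specific is 5.104.0.0/13.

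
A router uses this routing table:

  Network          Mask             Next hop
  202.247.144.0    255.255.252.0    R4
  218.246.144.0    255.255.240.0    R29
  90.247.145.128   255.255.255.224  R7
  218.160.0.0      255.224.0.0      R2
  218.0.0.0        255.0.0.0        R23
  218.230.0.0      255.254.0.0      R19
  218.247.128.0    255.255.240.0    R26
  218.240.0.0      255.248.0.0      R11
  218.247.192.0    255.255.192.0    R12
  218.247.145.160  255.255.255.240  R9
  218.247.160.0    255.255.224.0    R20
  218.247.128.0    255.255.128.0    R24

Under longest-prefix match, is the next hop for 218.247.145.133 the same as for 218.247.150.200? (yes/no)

218.247.145.133: longest match 218.247.128.0/17 -> R24
218.247.150.200: longest match 218.247.128.0/17 -> R24

yes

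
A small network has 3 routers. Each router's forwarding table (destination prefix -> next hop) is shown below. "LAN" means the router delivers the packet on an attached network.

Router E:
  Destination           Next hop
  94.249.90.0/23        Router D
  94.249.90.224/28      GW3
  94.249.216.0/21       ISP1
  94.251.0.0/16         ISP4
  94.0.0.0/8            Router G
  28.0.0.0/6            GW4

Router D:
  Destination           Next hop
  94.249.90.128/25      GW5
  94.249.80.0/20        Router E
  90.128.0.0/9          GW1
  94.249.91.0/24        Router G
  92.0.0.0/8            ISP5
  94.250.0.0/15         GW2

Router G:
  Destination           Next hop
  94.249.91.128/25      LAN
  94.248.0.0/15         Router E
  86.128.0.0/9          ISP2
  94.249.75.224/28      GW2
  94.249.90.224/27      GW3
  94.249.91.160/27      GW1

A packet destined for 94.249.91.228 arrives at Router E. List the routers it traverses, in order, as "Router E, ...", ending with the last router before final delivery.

At Router E: longest match for 94.249.91.228 is 94.249.90.0/23 -> Router D
At Router D: longest match for 94.249.91.228 is 94.249.91.0/24 -> Router G
At Router G: longest match for 94.249.91.228 is 94.249.91.128/25 -> LAN

Router E, Router D, Router G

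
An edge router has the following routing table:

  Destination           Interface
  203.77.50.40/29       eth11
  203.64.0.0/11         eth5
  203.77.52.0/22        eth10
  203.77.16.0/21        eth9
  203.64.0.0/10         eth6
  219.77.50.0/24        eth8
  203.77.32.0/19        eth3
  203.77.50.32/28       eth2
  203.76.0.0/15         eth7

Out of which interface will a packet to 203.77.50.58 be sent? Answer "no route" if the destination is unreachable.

Routes whose prefix contains 203.77.50.58:
  203.64.0.0/10 (203.64.0.0 - 203.127.255.255) -> eth6
  203.64.0.0/11 (203.64.0.0 - 203.95.255.255) -> eth5
  203.76.0.0/15 (203.76.0.0 - 203.77.255.255) -> eth7
  203.77.32.0/19 (203.77.32.0 - 203.77.63.255) -> eth3
More-specific entries that do NOT match:
  203.77.50.40/29 (203.77.50.40 - 203.77.50.47) does not contain 203.77.50.58
  203.77.50.32/28 (203.77.50.32 - 203.77.50.47) does not contain 203.77.50.58
  219.77.50.0/24 (219.77.50.0 - 219.77.50.255) does not contain 203.77.50.58
  203.77.52.0/22 (203.77.52.0 - 203.77.55.255) does not contain 203.77.50.58
  203.77.16.0/21 (203.77.16.0 - 203.77.23.255) does not contain 203.77.50.58
Longest matching prefix is /19 -> interface eth3.

eth3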